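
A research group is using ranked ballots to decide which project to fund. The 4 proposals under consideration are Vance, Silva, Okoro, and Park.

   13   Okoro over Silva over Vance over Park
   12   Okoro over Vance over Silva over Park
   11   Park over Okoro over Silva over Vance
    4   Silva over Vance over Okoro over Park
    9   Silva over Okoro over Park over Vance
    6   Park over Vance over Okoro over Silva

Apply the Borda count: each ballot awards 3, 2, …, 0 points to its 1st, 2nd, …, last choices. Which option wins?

Okoro

Borda scores:
  Vance: 13·1 + 12·2 + 11·0 + 4·2 + 9·0 + 6·2 = 57
  Silva: 13·2 + 12·1 + 11·1 + 4·3 + 9·3 + 6·0 = 88
  Okoro: 13·3 + 12·3 + 11·2 + 4·1 + 9·2 + 6·1 = 125
  Park: 13·0 + 12·0 + 11·3 + 4·0 + 9·1 + 6·3 = 60
Okoro has the highest total.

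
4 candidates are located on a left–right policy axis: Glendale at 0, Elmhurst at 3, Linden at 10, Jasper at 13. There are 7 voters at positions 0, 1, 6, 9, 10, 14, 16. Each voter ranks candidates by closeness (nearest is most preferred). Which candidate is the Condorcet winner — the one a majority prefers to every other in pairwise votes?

With single-peaked preferences on a line, the Condorcet winner is the candidate closest to the median voter.
The median voter (position 9) is closest to Linden at 10.
Check: Linden vs Elmhurst — voters closer to Linden: 4 of 7.

Linden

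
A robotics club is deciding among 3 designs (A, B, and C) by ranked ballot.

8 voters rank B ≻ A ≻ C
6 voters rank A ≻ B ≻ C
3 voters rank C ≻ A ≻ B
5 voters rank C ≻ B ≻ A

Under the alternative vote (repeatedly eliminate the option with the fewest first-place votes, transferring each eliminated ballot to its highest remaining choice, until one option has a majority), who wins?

Round 1: B 8, C 8, A 6. A has the fewest and is eliminated.
Round 2: B 14, C 8. B has a majority.

B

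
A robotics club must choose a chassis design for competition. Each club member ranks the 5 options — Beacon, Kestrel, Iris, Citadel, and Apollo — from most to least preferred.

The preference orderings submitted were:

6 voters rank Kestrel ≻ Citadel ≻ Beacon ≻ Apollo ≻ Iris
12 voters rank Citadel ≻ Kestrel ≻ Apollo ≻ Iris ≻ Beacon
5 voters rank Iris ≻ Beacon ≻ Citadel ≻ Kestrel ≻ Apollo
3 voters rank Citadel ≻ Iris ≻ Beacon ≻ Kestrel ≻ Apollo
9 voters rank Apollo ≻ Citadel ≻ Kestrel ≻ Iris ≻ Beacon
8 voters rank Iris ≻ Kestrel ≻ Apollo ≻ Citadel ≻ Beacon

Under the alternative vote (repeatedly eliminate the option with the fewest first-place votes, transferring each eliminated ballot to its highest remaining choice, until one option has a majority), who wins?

Citadel

Round 1: Citadel 15, Iris 13, Apollo 9, Kestrel 6, Beacon 0. Beacon has the fewest and is eliminated.
Round 2: Citadel 15, Iris 13, Apollo 9, Kestrel 6. Kestrel has the fewest and is eliminated.
Round 3: Citadel 21, Iris 13, Apollo 9. Apollo has the fewest and is eliminated.
Round 4: Citadel 30, Iris 13. Citadel has a majority.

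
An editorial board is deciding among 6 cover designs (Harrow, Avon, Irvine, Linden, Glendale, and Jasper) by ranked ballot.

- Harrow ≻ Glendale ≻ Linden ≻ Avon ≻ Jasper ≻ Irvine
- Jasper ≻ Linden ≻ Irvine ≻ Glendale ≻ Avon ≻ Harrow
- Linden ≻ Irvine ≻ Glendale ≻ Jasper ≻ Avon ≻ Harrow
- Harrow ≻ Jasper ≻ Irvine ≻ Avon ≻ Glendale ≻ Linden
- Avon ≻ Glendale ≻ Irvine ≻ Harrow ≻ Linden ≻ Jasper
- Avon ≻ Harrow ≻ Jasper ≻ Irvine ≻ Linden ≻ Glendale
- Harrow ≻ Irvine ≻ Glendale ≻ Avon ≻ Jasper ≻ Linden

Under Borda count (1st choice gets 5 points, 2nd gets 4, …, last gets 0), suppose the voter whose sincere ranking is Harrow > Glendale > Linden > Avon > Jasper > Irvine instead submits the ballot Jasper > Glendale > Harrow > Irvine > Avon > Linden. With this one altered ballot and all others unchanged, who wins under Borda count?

Irvine

Borda totals with the altered ballot: Harrow 19, Avon 17, Irvine 21, Linden 11, Glendale 17, Jasper 20.
The switch changes the winner from Harrow to Irvine.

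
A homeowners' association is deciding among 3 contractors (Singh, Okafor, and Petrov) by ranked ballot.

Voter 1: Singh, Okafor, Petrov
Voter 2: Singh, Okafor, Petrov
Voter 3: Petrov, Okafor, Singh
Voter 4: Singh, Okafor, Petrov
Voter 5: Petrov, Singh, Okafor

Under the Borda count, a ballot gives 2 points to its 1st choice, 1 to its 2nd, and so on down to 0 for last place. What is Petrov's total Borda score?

4

Borda scores:
  Singh: 2 + 2 + 0 + 2 + 1 = 7
  Okafor: 1 + 1 + 1 + 1 + 0 = 4
  Petrov: 0 + 0 + 2 + 0 + 2 = 4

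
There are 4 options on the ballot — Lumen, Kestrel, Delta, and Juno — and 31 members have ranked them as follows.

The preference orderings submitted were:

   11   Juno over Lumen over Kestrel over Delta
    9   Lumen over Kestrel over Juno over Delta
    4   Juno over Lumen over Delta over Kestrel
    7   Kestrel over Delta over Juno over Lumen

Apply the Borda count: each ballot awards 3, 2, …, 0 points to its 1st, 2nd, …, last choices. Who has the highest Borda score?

Borda scores:
  Lumen: 11·2 + 9·3 + 4·2 + 7·0 = 57
  Kestrel: 11·1 + 9·2 + 4·0 + 7·3 = 50
  Delta: 11·0 + 9·0 + 4·1 + 7·2 = 18
  Juno: 11·3 + 9·1 + 4·3 + 7·1 = 61
Juno has the highest total.

Juno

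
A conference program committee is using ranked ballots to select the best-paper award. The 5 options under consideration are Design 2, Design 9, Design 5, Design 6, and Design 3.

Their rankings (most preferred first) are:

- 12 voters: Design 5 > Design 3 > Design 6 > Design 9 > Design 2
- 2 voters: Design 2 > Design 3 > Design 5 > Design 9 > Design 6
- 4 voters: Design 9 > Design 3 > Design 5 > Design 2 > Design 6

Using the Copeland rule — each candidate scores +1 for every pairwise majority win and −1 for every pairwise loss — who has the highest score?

Design 5

Pairwise results:
  Design 2 vs Design 9: Design 9 wins 16–2.
  Design 2 vs Design 5: Design 5 wins 16–2.
  Design 2 vs Design 6: Design 6 wins 12–6.
  Design 2 vs Design 3: Design 3 wins 16–2.
  Design 9 vs Design 5: Design 5 wins 14–4.
  Design 9 vs Design 6: Design 6 wins 12–6.
  Design 9 vs Design 3: Design 3 wins 14–4.
  Design 5 vs Design 6: Design 5 wins 18–0.
  Design 5 vs Design 3: Design 5 wins 12–6.
  Design 6 vs Design 3: Design 3 wins 18–0.
Copeland scores (wins − losses):
  Design 2: 0 − 4 = -4
  Design 9: 1 − 3 = -2
  Design 5: 4 − 0 = 4
  Design 6: 2 − 2 = 0
  Design 3: 3 − 1 = 2
Design 5 has the best Copeland score.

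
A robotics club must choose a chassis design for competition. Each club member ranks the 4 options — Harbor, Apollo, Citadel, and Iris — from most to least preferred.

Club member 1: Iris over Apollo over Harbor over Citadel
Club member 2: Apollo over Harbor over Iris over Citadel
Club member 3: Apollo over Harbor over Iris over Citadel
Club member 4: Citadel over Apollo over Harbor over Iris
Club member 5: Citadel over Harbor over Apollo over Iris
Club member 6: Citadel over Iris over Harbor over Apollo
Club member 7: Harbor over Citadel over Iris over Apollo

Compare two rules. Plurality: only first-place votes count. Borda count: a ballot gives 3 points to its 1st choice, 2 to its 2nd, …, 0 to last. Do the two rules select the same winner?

No

Plurality first-place counts: Harbor 1, Apollo 2, Citadel 3, Iris 1 → Citadel.
Borda totals: Harbor 12, Apollo 11, Citadel 11, Iris 8 → Harbor.
The two rules disagree: plurality picks Citadel, Borda picks Harbor.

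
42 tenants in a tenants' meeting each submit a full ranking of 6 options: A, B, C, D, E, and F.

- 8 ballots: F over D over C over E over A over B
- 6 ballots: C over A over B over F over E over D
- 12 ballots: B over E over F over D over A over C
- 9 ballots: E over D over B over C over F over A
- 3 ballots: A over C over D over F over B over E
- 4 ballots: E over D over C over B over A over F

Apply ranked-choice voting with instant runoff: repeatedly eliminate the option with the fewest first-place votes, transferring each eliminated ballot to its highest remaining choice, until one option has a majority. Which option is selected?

E

Round 1: E 13, B 12, F 8, C 6, A 3, D 0. D has the fewest and is eliminated.
Round 2: E 13, B 12, F 8, C 6, A 3. A has the fewest and is eliminated.
Round 3: E 13, B 12, C 9, F 8. F has the fewest and is eliminated.
Round 4: C 17, E 13, B 12. B has the fewest and is eliminated.
Round 5: E 25, C 17. E has a majority.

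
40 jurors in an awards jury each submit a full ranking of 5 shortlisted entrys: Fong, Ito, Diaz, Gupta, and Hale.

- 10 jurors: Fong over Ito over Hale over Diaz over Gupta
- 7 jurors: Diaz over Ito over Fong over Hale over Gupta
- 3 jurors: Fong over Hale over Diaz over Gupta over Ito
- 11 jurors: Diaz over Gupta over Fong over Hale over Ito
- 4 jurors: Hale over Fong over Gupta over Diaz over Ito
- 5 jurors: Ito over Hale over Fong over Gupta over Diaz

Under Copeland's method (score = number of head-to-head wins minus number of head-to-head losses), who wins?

Fong

Pairwise results:
  Fong vs Ito: Fong wins 28–12.
  Fong vs Diaz: Fong wins 22–18.
  Fong vs Gupta: Fong wins 29–11.
  Fong vs Hale: Fong wins 31–9.
  Ito vs Diaz: Diaz wins 25–15.
  Ito vs Gupta: Ito wins 22–18.
  Ito vs Hale: Ito wins 22–18.
  Diaz vs Gupta: Diaz wins 31–9.
  Diaz vs Hale: Hale wins 22–18.
  Gupta vs Hale: Hale wins 29–11.
Copeland scores (wins − losses):
  Fong: 4 − 0 = 4
  Ito: 2 − 2 = 0
  Diaz: 2 − 2 = 0
  Gupta: 0 − 4 = -4
  Hale: 2 − 2 = 0
Fong has the best Copeland score.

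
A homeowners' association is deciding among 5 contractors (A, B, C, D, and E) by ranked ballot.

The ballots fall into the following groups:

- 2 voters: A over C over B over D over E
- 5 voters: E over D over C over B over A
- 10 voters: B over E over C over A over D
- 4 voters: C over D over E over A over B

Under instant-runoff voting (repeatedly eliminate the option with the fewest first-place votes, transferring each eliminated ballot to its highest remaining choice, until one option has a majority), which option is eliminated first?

D

Round 1: B 10, E 5, C 4, A 2, D 0. D has the fewest and is eliminated.
Round 2: B 10, E 5, C 4, A 2. A has the fewest and is eliminated.
Round 3: B 10, C 6, E 5. E has the fewest and is eliminated.
Round 4: C 11, B 10. C has a majority.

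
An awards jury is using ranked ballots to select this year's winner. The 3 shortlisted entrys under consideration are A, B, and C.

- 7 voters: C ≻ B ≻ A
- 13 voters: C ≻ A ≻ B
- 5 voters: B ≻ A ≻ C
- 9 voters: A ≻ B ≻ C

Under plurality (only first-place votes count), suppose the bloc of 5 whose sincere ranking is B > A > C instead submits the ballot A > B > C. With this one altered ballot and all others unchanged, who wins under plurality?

C

First-place totals with the altered ballot: A 14, B 0, C 20.
The winner is unchanged: still C.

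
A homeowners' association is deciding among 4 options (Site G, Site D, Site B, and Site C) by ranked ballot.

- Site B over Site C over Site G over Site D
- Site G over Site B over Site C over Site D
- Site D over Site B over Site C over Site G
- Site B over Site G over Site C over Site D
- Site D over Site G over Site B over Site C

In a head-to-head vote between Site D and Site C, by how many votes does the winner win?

1

Ballots ranking Site D above Site C: 2.
Ballots ranking Site C above Site D: 3.
Site C wins 3–2, a margin of 1.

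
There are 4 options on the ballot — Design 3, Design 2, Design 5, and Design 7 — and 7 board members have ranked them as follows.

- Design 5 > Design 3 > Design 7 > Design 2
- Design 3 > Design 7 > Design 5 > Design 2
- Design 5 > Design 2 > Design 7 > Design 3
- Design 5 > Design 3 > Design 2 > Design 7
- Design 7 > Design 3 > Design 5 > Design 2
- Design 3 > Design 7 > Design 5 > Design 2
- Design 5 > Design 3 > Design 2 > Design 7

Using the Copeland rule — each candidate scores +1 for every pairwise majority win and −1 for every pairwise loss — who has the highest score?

Pairwise results:
  Design 3 vs Design 2: Design 3 wins 6–1.
  Design 3 vs Design 5: Design 5 wins 4–3.
  Design 3 vs Design 7: Design 3 wins 5–2.
  Design 2 vs Design 5: Design 5 wins 7–0.
  Design 2 vs Design 7: Design 7 wins 4–3.
  Design 5 vs Design 7: Design 5 wins 4–3.
Copeland scores (wins − losses):
  Design 3: 2 − 1 = 1
  Design 2: 0 − 3 = -3
  Design 5: 3 − 0 = 3
  Design 7: 1 − 2 = -1
Design 5 has the best Copeland score.

Design 5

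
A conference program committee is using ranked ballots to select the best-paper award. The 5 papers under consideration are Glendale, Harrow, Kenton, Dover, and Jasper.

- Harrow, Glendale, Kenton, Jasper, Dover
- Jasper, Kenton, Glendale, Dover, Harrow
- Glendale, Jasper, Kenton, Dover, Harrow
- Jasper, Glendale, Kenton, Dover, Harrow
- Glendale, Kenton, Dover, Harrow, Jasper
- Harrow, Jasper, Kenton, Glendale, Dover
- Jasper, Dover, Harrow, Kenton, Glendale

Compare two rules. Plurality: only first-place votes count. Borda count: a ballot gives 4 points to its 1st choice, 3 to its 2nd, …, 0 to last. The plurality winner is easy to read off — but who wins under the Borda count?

Jasper

Plurality first-place counts: Glendale 2, Harrow 2, Kenton 0, Dover 0, Jasper 3 → Jasper.
Borda totals: Glendale 17, Harrow 11, Kenton 15, Dover 8, Jasper 19 → Jasper.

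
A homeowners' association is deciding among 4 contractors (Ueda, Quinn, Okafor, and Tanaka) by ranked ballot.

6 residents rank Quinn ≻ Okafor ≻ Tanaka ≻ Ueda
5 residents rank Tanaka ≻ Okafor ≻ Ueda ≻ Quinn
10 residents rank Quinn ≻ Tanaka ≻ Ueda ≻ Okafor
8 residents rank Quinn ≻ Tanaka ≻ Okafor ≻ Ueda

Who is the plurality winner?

First-place vote totals:
  Ueda: 0
  Quinn: 24
  Okafor: 0
  Tanaka: 5
Quinn has the most first-place votes.

Quinn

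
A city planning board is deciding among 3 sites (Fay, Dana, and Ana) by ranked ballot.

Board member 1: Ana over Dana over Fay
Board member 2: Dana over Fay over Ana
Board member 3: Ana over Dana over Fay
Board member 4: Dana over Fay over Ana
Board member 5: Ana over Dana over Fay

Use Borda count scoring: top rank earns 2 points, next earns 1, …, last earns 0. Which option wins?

Borda scores:
  Fay: 0 + 1 + 0 + 1 + 0 = 2
  Dana: 1 + 2 + 1 + 2 + 1 = 7
  Ana: 2 + 0 + 2 + 0 + 2 = 6
Dana has the highest total.

Dana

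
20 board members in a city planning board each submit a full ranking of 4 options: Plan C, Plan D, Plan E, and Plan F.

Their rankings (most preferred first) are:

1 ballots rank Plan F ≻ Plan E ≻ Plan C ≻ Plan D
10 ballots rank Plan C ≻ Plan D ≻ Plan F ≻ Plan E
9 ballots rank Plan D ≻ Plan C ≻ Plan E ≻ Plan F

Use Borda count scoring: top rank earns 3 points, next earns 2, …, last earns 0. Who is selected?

Plan C

Borda scores:
  Plan C: 1 + 10·3 + 9·2 = 49
  Plan D: 0 + 10·2 + 9·3 = 47
  Plan E: 2 + 10·0 + 9·1 = 11
  Plan F: 3 + 10·1 + 9·0 = 13
Plan C has the highest total.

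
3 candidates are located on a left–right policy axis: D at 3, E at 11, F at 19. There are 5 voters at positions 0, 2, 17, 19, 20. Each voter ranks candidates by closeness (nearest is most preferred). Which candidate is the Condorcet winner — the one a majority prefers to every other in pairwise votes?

F

With single-peaked preferences on a line, the Condorcet winner is the candidate closest to the median voter.
The median voter (position 17) is closest to F at 19.
Check: F vs E — voters closer to F: 3 of 5.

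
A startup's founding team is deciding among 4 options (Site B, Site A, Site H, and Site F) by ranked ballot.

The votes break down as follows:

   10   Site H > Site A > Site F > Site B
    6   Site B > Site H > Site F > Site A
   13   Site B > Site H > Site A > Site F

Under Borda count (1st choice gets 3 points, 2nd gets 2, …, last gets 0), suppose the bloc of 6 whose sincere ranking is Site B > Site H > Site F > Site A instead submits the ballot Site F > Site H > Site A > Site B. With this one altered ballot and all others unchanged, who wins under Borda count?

Borda totals with the altered ballot: Site B 39, Site A 39, Site H 68, Site F 28.
The winner is unchanged: still Site H.

Site H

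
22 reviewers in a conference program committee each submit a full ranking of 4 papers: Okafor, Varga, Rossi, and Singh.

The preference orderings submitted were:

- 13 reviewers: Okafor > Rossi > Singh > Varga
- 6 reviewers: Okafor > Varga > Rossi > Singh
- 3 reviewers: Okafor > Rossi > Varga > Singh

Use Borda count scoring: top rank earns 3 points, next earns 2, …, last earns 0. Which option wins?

Borda scores:
  Okafor: 13·3 + 6·3 + 3·3 = 66
  Varga: 13·0 + 6·2 + 3·1 = 15
  Rossi: 13·2 + 6·1 + 3·2 = 38
  Singh: 13·1 + 6·0 + 3·0 = 13
Okafor has the highest total.

Okafor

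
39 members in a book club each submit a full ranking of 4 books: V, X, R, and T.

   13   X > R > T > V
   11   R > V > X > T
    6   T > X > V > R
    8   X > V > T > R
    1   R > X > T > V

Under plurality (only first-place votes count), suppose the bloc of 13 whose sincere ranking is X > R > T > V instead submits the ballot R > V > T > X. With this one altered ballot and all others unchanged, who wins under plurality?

First-place totals with the altered ballot: V 0, X 8, R 25, T 6.
The switch changes the winner from X to R.

R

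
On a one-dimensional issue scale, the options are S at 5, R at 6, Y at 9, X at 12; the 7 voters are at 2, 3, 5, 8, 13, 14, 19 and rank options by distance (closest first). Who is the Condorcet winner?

With single-peaked preferences on a line, the Condorcet winner is the candidate closest to the median voter.
The median voter (position 8) is closest to Y at 9.
Check: Y vs X — voters closer to Y: 4 of 7.

Y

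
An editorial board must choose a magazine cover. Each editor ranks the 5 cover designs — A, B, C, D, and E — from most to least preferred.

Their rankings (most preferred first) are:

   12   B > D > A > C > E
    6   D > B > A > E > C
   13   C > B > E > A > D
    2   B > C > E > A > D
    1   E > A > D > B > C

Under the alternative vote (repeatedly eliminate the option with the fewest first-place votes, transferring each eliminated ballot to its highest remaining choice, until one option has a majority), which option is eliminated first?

A

Round 1: B 14, C 13, D 6, E 1, A 0. A has the fewest and is eliminated.
Round 2: B 14, C 13, D 6, E 1. E has the fewest and is eliminated.
Round 3: B 14, C 13, D 7. D has the fewest and is eliminated.
Round 4: B 21, C 13. B has a majority.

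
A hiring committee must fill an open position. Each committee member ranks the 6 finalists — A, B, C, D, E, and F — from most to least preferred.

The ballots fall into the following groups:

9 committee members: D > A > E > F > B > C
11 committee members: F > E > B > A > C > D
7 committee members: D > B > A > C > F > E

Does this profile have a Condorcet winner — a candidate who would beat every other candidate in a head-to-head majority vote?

Head-to-head results (27 voters total):
A vs B: B wins 18–9.
A vs C: A wins 27–0.
A vs D: D wins 16–11.
A vs E: A wins 16–11.
A vs F: A wins 16–11.
B vs C: B wins 27–0.
B vs D: D wins 16–11.
B vs E: E wins 20–7.
B vs F: F wins 20–7.
C vs D: D wins 16–11.
C vs E: E wins 20–7.
C vs F: F wins 20–7.
D vs E: D wins 16–11.
D vs F: D wins 16–11.
E vs F: F wins 18–9.
D beats each rival — A (16–11), B (16–11), C (16–11), E (16–11), F (16–11) — so D is the Condorcet winner.

Yes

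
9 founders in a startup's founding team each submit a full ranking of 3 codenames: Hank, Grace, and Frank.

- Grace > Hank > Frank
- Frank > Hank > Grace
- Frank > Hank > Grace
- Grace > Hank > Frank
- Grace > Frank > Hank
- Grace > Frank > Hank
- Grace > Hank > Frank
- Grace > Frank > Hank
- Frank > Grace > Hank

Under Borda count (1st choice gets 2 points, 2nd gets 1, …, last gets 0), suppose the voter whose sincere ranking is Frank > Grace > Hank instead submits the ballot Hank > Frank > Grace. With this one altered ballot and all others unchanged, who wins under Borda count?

Borda totals with the altered ballot: Hank 7, Grace 12, Frank 8.
The winner is unchanged: still Grace.

Grace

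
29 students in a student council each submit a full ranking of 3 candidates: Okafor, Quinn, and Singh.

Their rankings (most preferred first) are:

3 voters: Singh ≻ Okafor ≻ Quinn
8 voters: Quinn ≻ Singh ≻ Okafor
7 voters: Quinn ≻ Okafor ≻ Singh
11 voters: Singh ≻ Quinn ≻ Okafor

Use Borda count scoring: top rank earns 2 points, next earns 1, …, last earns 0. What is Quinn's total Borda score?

41

Borda scores:
  Okafor: 3·1 + 8·0 + 7·1 + 11·0 = 10
  Quinn: 3·0 + 8·2 + 7·2 + 11·1 = 41
  Singh: 3·2 + 8·1 + 7·0 + 11·2 = 36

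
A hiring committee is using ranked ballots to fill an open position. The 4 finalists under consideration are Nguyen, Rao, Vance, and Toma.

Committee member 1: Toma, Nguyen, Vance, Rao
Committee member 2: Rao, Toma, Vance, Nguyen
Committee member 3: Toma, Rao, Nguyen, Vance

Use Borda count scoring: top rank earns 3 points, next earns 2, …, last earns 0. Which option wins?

Toma

Borda scores:
  Nguyen: 2 + 0 + 1 = 3
  Rao: 0 + 3 + 2 = 5
  Vance: 1 + 1 + 0 = 2
  Toma: 3 + 2 + 3 = 8
Toma has the highest total.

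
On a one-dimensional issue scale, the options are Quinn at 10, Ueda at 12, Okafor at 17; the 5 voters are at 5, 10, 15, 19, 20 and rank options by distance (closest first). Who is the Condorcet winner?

Okafor

With single-peaked preferences on a line, the Condorcet winner is the candidate closest to the median voter.
The median voter (position 15) is closest to Okafor at 17.
Check: Okafor vs Ueda — voters closer to Okafor: 3 of 5.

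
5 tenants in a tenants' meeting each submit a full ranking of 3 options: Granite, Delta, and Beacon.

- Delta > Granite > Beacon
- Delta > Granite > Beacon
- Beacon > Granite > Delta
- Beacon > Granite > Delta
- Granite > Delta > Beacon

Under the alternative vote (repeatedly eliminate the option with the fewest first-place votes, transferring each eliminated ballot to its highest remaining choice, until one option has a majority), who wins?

Delta

Round 1: Delta 2, Beacon 2, Granite 1. Granite has the fewest and is eliminated.
Round 2: Delta 3, Beacon 2. Delta has a majority.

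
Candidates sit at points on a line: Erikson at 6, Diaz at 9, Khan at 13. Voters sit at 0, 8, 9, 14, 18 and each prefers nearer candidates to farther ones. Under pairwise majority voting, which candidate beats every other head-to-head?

With single-peaked preferences on a line, the Condorcet winner is the candidate closest to the median voter.
The median voter (position 9) is closest to Diaz at 9.
Check: Diaz vs Erikson — voters closer to Diaz: 4 of 5.

Diaz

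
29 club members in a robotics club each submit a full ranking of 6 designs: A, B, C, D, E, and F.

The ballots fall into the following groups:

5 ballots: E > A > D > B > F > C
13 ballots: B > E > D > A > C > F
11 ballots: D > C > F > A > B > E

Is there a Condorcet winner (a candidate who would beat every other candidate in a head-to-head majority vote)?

No

Head-to-head results (29 voters total):
A vs B: A wins 16–13.
A vs C: A wins 18–11.
A vs D: D wins 24–5.
A vs E: E wins 18–11.
A vs F: A wins 18–11.
B vs C: B wins 18–11.
B vs D: D wins 16–13.
B vs E: B wins 24–5.
B vs F: B wins 18–11.
C vs D: D wins 29–0.
C vs E: E wins 18–11.
C vs F: C wins 24–5.
D vs E: E wins 18–11.
D vs F: D wins 29–0.
E vs F: E wins 18–11.
No candidate beats all others: A beats B beats E beats A, a majority cycle.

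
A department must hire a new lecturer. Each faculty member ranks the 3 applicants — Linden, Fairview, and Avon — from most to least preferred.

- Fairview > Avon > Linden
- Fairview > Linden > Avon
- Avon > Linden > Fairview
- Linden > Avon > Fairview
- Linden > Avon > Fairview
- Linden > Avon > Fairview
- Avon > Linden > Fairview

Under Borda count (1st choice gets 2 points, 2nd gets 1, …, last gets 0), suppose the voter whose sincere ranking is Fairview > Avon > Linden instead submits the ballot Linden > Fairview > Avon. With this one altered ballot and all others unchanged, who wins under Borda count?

Linden

Borda totals with the altered ballot: Linden 11, Fairview 3, Avon 7.
The winner is unchanged: still Linden.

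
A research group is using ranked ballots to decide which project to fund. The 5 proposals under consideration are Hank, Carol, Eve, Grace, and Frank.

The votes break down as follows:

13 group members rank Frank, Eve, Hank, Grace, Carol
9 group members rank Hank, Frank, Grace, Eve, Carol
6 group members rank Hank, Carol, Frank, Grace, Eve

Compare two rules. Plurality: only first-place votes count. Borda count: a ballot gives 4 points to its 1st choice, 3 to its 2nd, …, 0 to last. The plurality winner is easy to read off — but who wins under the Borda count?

Frank

Plurality first-place counts: Hank 15, Carol 0, Eve 0, Grace 0, Frank 13 → Hank.
Borda totals: Hank 86, Carol 18, Eve 48, Grace 37, Frank 91 → Frank.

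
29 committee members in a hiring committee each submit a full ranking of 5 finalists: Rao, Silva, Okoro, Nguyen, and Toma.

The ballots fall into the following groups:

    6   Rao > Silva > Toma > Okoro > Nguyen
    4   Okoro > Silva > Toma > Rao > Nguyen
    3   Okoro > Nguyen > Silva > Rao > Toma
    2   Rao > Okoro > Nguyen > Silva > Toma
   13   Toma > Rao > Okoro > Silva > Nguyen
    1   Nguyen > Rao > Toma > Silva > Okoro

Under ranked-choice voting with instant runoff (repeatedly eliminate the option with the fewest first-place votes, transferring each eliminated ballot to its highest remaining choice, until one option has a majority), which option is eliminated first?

Round 1: Toma 13, Rao 8, Okoro 7, Nguyen 1, Silva 0. Silva has the fewest and is eliminated.
Round 2: Toma 13, Rao 8, Okoro 7, Nguyen 1. Nguyen has the fewest and is eliminated.
Round 3: Toma 13, Rao 9, Okoro 7. Okoro has the fewest and is eliminated.
Round 4: Toma 17, Rao 12. Toma has a majority.

Silva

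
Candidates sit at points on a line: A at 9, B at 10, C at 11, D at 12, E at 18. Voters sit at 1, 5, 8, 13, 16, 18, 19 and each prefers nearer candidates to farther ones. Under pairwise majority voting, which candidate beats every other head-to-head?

With single-peaked preferences on a line, the Condorcet winner is the candidate closest to the median voter.
The median voter (position 13) is closest to D at 12.
Check: D vs E — voters closer to D: 4 of 7.

D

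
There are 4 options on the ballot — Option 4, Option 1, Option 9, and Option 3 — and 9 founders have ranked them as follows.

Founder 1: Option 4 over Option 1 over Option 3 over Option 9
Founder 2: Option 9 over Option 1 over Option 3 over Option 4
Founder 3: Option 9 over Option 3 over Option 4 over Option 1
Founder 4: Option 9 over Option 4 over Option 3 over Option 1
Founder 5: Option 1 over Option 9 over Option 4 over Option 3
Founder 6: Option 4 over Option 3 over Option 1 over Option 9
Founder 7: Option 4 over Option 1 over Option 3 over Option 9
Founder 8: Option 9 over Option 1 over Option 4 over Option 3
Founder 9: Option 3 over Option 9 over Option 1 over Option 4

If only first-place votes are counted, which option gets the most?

Option 9

First-place vote totals:
  Option 4: 3
  Option 1: 1
  Option 9: 4
  Option 3: 1
Option 9 has the most first-place votes.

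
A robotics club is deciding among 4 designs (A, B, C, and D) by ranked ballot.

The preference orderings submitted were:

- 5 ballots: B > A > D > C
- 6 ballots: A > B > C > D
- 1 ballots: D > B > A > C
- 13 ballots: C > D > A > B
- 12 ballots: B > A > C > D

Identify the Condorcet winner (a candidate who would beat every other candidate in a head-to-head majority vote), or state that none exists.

A

Head-to-head results (37 voters total):
A vs B: A wins 19–18.
A vs C: A wins 24–13.
A vs D: A wins 23–14.
B vs C: B wins 24–13.
B vs D: B wins 23–14.
C vs D: C wins 31–6.
A beats each rival — B (19–18), C (24–13), D (23–14) — so A is the Condorcet winner.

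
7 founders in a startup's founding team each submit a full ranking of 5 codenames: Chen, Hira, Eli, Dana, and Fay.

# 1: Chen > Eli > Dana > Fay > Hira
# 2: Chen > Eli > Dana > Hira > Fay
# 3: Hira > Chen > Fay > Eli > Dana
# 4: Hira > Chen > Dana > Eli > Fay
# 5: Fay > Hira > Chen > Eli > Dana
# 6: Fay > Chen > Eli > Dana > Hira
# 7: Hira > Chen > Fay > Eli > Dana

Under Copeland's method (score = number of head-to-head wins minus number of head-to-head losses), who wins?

Hira

Pairwise results:
  Chen vs Hira: Hira wins 4–3.
  Chen vs Eli: Chen wins 7–0.
  Chen vs Dana: Chen wins 7–0.
  Chen vs Fay: Chen wins 5–2.
  Hira vs Eli: Hira wins 4–3.
  Hira vs Dana: Hira wins 4–3.
  Hira vs Fay: Hira wins 4–3.
  Eli vs Dana: Eli wins 6–1.
  Eli vs Fay: Fay wins 4–3.
  Dana vs Fay: Fay wins 4–3.
Copeland scores (wins − losses):
  Chen: 3 − 1 = 2
  Hira: 4 − 0 = 4
  Eli: 1 − 3 = -2
  Dana: 0 − 4 = -4
  Fay: 2 − 2 = 0
Hira has the best Copeland score.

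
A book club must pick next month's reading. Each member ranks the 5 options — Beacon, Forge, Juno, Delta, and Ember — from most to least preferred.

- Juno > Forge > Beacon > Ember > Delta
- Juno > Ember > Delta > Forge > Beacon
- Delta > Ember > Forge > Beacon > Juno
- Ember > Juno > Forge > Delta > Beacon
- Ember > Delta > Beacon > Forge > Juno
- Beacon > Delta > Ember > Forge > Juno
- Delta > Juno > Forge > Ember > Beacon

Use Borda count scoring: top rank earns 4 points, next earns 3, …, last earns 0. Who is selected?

Borda scores:
  Beacon: 2 + 0 + 1 + 0 + 2 + 4 + 0 = 9
  Forge: 3 + 1 + 2 + 2 + 1 + 1 + 2 = 12
  Juno: 4 + 4 + 0 + 3 + 0 + 0 + 3 = 14
  Delta: 0 + 2 + 4 + 1 + 3 + 3 + 4 = 17
  Ember: 1 + 3 + 3 + 4 + 4 + 2 + 1 = 18
Ember has the highest total.

Ember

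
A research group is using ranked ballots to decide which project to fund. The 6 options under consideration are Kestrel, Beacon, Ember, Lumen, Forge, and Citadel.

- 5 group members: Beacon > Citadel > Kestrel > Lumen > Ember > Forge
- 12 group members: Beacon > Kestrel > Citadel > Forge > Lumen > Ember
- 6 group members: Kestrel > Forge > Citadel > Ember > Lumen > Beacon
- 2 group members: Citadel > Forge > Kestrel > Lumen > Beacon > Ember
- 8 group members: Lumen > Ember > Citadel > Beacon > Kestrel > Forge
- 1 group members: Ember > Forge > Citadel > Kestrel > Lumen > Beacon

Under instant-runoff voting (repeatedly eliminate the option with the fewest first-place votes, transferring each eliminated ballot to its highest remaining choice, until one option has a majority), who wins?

Round 1: Beacon 17, Lumen 8, Kestrel 6, Citadel 2, Ember 1, Forge 0. Forge has the fewest and is eliminated.
Round 2: Beacon 17, Lumen 8, Kestrel 6, Citadel 2, Ember 1. Ember has the fewest and is eliminated.
Round 3: Beacon 17, Lumen 8, Kestrel 6, Citadel 3. Citadel has the fewest and is eliminated.
Round 4: Beacon 17, Kestrel 9, Lumen 8. Lumen has the fewest and is eliminated.
Round 5: Beacon 25, Kestrel 9. Beacon has a majority.

Beacon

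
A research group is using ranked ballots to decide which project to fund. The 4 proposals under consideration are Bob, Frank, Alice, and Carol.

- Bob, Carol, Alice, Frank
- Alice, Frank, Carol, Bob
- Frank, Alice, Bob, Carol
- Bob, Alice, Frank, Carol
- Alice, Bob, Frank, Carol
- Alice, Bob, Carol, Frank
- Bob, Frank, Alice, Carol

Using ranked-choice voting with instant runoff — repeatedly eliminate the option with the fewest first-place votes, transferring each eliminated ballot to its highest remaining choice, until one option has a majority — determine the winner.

Alice

Round 1: Bob 3, Alice 3, Frank 1, Carol 0. Carol has the fewest and is eliminated.
Round 2: Bob 3, Alice 3, Frank 1. Frank has the fewest and is eliminated.
Round 3: Alice 4, Bob 3. Alice has a majority.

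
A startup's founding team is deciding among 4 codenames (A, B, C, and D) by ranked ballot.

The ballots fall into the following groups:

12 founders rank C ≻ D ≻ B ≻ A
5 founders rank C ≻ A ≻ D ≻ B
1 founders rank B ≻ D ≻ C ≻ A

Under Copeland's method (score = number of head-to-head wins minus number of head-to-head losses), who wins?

C

Pairwise results:
  A vs B: B wins 13–5.
  A vs C: C wins 18–0.
  A vs D: D wins 13–5.
  B vs C: C wins 17–1.
  B vs D: D wins 17–1.
  C vs D: C wins 17–1.
Copeland scores (wins − losses):
  A: 0 − 3 = -3
  B: 1 − 2 = -1
  C: 3 − 0 = 3
  D: 2 − 1 = 1
C has the best Copeland score.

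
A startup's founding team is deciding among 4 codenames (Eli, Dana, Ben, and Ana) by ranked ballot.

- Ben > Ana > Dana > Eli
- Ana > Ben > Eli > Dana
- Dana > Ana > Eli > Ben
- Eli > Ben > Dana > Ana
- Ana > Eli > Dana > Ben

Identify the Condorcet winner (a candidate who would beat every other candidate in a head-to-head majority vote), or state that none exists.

Head-to-head results (5 voters total):
Eli vs Dana: Eli wins 3–2.
Eli vs Ben: Eli wins 3–2.
Eli vs Ana: Ana wins 4–1.
Dana vs Ben: Ben wins 3–2.
Dana vs Ana: Ana wins 3–2.
Ben vs Ana: Ana wins 3–2.
Ana beats each rival — Eli (4–1), Dana (3–2), Ben (3–2) — so Ana is the Condorcet winner.

Ana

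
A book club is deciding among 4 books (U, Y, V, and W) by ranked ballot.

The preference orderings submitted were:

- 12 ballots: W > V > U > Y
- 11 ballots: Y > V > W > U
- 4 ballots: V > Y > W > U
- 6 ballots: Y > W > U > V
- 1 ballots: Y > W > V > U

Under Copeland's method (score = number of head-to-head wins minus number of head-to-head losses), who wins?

Y

Pairwise results:
  U vs Y: Y wins 22–12.
  U vs V: V wins 28–6.
  U vs W: W wins 34–0.
  Y vs V: Y wins 18–16.
  Y vs W: Y wins 22–12.
  V vs W: W wins 19–15.
Copeland scores (wins − losses):
  U: 0 − 3 = -3
  Y: 3 − 0 = 3
  V: 1 − 2 = -1
  W: 2 − 1 = 1
Y has the best Copeland score.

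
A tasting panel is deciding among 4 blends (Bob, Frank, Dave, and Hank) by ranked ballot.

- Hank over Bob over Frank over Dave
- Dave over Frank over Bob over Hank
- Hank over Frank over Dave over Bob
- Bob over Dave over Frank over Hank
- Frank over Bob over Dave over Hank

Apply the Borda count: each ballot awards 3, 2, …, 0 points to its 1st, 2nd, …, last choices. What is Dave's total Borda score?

7

Borda scores:
  Bob: 2 + 1 + 0 + 3 + 2 = 8
  Frank: 1 + 2 + 2 + 1 + 3 = 9
  Dave: 0 + 3 + 1 + 2 + 1 = 7
  Hank: 3 + 0 + 3 + 0 + 0 = 6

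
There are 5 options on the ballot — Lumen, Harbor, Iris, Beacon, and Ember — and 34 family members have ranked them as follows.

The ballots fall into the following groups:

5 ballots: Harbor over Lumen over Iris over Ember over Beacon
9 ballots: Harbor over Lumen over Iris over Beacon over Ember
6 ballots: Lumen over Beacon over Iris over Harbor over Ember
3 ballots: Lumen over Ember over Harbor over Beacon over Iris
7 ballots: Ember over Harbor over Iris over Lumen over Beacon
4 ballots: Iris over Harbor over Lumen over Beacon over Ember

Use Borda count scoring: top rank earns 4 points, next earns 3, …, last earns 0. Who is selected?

Harbor

Borda scores:
  Lumen: 5·3 + 9·3 + 6·4 + 3·4 + 7·1 + 4·2 = 93
  Harbor: 5·4 + 9·4 + 6·1 + 3·2 + 7·3 + 4·3 = 101
  Iris: 5·2 + 9·2 + 6·2 + 3·0 + 7·2 + 4·4 = 70
  Beacon: 5·0 + 9·1 + 6·3 + 3·1 + 7·0 + 4·1 = 34
  Ember: 5·1 + 9·0 + 6·0 + 3·3 + 7·4 + 4·0 = 42
Harbor has the highest total.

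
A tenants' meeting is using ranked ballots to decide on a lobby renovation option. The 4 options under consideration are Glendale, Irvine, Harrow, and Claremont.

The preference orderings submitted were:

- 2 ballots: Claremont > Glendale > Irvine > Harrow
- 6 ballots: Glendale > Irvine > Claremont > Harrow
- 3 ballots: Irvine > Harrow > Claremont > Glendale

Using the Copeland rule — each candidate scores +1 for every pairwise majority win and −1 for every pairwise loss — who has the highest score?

Pairwise results:
  Glendale vs Irvine: Glendale wins 8–3.
  Glendale vs Harrow: Glendale wins 8–3.
  Glendale vs Claremont: Glendale wins 6–5.
  Irvine vs Harrow: Irvine wins 11–0.
  Irvine vs Claremont: Irvine wins 9–2.
  Harrow vs Claremont: Claremont wins 8–3.
Copeland scores (wins − losses):
  Glendale: 3 − 0 = 3
  Irvine: 2 − 1 = 1
  Harrow: 0 − 3 = -3
  Claremont: 1 − 2 = -1
Glendale has the best Copeland score.

Glendale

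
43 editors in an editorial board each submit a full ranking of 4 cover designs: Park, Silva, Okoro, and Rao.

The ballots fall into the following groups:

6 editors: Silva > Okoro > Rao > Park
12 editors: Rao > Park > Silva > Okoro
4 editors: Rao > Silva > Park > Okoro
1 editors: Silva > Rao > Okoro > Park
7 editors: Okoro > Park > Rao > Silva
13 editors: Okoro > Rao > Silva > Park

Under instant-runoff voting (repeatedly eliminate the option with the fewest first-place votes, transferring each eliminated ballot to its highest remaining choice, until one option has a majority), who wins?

Okoro

Round 1: Okoro 20, Rao 16, Silva 7, Park 0. Park has the fewest and is eliminated.
Round 2: Okoro 20, Rao 16, Silva 7. Silva has the fewest and is eliminated.
Round 3: Okoro 26, Rao 17. Okoro has a majority.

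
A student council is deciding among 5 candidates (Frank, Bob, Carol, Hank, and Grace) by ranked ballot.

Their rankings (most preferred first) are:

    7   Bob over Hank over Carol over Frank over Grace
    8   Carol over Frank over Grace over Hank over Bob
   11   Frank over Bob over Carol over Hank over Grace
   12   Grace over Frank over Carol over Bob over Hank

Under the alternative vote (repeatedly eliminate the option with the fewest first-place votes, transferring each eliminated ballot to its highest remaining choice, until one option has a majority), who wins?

Carol

Round 1: Grace 12, Frank 11, Carol 8, Bob 7, Hank 0. Hank has the fewest and is eliminated.
Round 2: Grace 12, Frank 11, Carol 8, Bob 7. Bob has the fewest and is eliminated.
Round 3: Carol 15, Grace 12, Frank 11. Frank has the fewest and is eliminated.
Round 4: Carol 26, Grace 12. Carol has a majority.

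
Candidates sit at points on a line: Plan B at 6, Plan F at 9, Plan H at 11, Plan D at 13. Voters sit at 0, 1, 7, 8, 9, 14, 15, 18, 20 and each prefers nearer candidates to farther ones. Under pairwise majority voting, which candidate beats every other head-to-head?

Plan F

With single-peaked preferences on a line, the Condorcet winner is the candidate closest to the median voter.
The median voter (position 9) is closest to Plan F at 9.
Check: Plan F vs Plan D — voters closer to Plan F: 5 of 9.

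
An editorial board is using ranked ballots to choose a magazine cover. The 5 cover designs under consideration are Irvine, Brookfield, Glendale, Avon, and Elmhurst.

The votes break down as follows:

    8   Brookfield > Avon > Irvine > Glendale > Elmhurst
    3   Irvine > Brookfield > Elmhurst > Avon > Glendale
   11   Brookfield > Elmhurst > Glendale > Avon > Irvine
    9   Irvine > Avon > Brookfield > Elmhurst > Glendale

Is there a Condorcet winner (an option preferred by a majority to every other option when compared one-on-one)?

Head-to-head results (31 voters total):
Irvine vs Brookfield: Brookfield wins 19–12.
Irvine vs Glendale: Irvine wins 20–11.
Irvine vs Avon: Avon wins 19–12.
Irvine vs Elmhurst: Irvine wins 20–11.
Brookfield vs Glendale: Brookfield wins 31–0.
Brookfield vs Avon: Brookfield wins 22–9.
Brookfield vs Elmhurst: Brookfield wins 31–0.
Glendale vs Avon: Avon wins 20–11.
Glendale vs Elmhurst: Elmhurst wins 23–8.
Avon vs Elmhurst: Avon wins 17–14.
Brookfield beats each rival — Irvine (19–12), Glendale (31–0), Avon (22–9), Elmhurst (31–0) — so Brookfield is the Condorcet winner.

Yes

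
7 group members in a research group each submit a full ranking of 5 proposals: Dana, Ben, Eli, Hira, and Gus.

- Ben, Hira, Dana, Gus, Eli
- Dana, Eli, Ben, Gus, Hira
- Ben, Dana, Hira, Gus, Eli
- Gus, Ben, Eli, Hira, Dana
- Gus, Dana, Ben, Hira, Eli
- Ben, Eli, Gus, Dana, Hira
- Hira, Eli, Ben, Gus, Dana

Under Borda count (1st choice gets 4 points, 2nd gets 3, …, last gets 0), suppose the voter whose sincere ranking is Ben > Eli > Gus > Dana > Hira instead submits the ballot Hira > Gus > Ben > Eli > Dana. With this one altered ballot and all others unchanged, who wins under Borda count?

Borda totals with the altered ballot: Dana 12, Ben 19, Eli 9, Hira 15, Gus 15.
The winner is unchanged: still Ben.

Ben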